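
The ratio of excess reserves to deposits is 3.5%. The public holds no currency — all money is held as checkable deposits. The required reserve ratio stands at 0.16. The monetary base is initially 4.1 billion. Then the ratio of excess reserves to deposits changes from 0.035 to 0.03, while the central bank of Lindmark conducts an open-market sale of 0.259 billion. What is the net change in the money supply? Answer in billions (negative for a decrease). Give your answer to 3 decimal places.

Before: m₁ = 1 / (0.16 + 0.035) ≈ 5.12821, MB₁ = 4.1, so M₁ = 5.12821 × 4.1 ≈ 21.0257 billion.
After: m₂ = 1 / (0.16 + 0.03) ≈ 5.26316, MB₂ = 4.1 − 0.259 = 3.841, so M₂ = 5.26316 × 3.841 ≈ 20.2158 billion.
ΔM = M₂ − M₁ = 20.2158 − 21.0257 = -0.8099 billion.

-0.810 billion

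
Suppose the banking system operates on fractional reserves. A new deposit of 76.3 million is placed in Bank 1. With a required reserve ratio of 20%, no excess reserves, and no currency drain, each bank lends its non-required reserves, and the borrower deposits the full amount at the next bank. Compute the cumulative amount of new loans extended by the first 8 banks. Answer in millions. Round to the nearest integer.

Bank i lends (1 − rr)^i of the original deposit: Bank 1 lends 76.3·0.8000 = 61.0400, Bank 2 lends 76.3·0.8000² = 48.8320, and so on.
Summing a geometric series: total = 76.3·[0.8000·(1 − 0.8000^8) / (1 − 0.8000)] ≈ 253.9959 million.

254 million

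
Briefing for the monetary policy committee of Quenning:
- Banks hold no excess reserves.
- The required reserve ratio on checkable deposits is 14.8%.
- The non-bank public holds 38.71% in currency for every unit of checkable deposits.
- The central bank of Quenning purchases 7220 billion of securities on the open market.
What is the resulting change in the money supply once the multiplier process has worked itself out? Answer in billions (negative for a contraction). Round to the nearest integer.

The money multiplier is m = (1 + c) / (rr + c) = (1 + 0.3871) / (0.148 + 0.3871) ≈ 2.59223.
The purchase adds 7220 billion of base, so ΔM = m × ΔMB = 2.59223 × (+7220) = 18715.9006 billion.

18716 billion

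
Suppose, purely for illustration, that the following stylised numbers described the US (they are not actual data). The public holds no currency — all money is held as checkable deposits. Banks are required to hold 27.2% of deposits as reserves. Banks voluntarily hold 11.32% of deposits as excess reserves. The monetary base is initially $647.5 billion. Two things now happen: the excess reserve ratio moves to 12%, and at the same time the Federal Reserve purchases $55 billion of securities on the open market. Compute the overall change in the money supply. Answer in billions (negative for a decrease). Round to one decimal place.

$111.1 billion

Before: m₁ = 1 / (0.272 + 0.1132) ≈ 2.59605, MB₁ = 647.5, so M₁ = 2.59605 × 647.5 ≈ 1680.9424 billion.
After: m₂ = 1 / (0.272 + 0.12) ≈ 2.55102, MB₂ = 647.5 + 55 = 702.5, so M₂ = 2.55102 × 702.5 ≈ 1792.0915 billion.
ΔM = M₂ − M₁ = 1792.0915 − 1680.9424 = 111.1491 billion.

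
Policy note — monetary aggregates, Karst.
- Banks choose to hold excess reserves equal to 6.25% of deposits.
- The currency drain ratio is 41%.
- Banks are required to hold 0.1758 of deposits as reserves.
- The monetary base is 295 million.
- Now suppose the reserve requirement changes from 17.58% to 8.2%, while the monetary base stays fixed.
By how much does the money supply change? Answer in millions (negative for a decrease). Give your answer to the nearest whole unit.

Initially m₁ = (1 + 0.41) / (0.1758 + 0.0625 + 0.41) ≈ 2.1749, so M₁ = 2.1749 × 295 = 641.5955 million.
After the change m₂ = (1 + 0.41) / (0.082 + 0.0625 + 0.41) ≈ 2.5428, so M₂ = 2.5428 × 295 = 750.126 million.
ΔM = M₂ − M₁ = 750.126 − 641.5955 = 108.5305 million.

109 million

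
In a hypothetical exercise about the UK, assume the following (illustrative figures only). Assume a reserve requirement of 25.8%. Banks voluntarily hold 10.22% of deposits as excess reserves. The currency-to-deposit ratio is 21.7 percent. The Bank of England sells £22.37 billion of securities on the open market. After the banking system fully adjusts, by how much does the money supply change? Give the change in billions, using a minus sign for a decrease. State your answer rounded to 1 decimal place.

-47.2 billion

The money multiplier is m = (1 + c) / (rr + e + c) = (1 + 0.217) / (0.258 + 0.1022 + 0.217) ≈ 2.1085.
The sale removes 22.37 billion of base, so ΔM = m × ΔMB = 2.1085 × (−22.37) ≈ -47.1671 billion.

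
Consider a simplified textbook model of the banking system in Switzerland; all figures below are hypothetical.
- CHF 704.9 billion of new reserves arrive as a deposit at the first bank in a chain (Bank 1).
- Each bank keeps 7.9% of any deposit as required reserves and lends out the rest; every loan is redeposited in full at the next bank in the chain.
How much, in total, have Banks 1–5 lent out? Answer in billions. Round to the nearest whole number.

Bank i lends (1 − rr)^i of the original deposit: Bank 1 lends 704.9·0.9210 = 649.2129, Bank 2 lends 704.9·0.9210² ≈ 597.9251, and so on.
Summing a geometric series: total = 704.9·[0.9210·(1 − 0.9210^5) / (1 − 0.9210)] ≈ 2772.1285 billion.

CHF 2772 billion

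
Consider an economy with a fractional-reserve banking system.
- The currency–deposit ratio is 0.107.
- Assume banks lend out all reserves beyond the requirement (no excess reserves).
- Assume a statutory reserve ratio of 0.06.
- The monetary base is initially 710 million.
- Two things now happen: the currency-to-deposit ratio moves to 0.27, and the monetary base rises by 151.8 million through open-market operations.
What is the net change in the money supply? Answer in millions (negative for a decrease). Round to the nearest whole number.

-1390 million

Before: m₁ = (1 + 0.107) / (0.06 + 0.107) ≈ 6.6287, MB₁ = 710, so M₁ = 6.6287 × 710 = 4706.377 million.
After: m₂ = (1 + 0.27) / (0.06 + 0.27) ≈ 3.8485, MB₂ = 710 + 151.8 = 861.8, so M₂ = 3.8485 × 861.8 = 3316.6373 million.
ΔM = M₂ − M₁ = 3316.6373 − 4706.377 = -1389.7397 million.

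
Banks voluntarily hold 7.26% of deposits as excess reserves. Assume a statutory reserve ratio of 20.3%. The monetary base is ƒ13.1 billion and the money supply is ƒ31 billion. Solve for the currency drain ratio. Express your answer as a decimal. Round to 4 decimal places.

Using m = M/MB = 31/13.1 ≈ 2.366412. From m = (1 + c)/(c + rr + e), rearranging gives 1 + c = m·(c + rr + e), so c·(1 − m) = m·(rr + e) − 1.
Hence c = [m·(rr + e) − 1]/(1 − m) = [2.366412 × (0.203 + 0.0726) − 1] / (1 − 2.366412) ≈ 0.254548.

0.2545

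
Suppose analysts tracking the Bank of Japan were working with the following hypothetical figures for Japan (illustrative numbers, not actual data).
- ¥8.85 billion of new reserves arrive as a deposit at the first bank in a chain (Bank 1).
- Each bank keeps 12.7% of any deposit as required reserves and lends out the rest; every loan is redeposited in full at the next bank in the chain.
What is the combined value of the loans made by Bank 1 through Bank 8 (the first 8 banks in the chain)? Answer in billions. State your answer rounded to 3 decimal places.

¥40.311 billion

Bank i lends (1 − rr)^i of the original deposit: Bank 1 lends 8.85·0.8730 ≈ 7.7260, Bank 2 lends 8.85·0.8730² ≈ 6.7448, and so on.
Summing a geometric series: total = 8.85·[0.8730·(1 − 0.8730^8) / (1 − 0.8730)] ≈ 40.3108 billion.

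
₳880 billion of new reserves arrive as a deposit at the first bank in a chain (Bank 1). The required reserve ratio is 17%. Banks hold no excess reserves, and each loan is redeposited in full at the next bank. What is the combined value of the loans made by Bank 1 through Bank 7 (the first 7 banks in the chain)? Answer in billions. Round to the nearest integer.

₳3131 billion

Bank i lends (1 − rr)^i of the original deposit: Bank 1 lends 880·0.8300 = 730.4000, Bank 2 lends 880·0.8300² = 606.2320, and so on.
Summing a geometric series: total = 880·[0.8300·(1 − 0.8300^7) / (1 − 0.8300)] ≈ 3130.5781 billion.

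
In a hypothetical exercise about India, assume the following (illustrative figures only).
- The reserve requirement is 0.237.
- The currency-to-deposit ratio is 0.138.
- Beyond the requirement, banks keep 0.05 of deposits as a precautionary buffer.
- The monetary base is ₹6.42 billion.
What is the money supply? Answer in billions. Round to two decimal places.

The money multiplier is m = (1 + c) / (rr + e + c) = (1 + 0.138) / (0.237 + 0.05 + 0.138) ≈ 2.6776.
So M = m × MB = 2.6776 × 6.42 ≈ 17.1902 billion.

₹17.19 billion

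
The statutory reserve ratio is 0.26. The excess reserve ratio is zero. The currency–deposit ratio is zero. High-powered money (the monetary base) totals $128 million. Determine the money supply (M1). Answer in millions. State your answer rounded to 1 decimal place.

With no currency drain or excess reserves, the money multiplier is m = 1/rr = 1/0.26 ≈ 3.84615.
Money supply M = m × MB = 3.84615 × 128 = 492.3072 million.

$492.3 million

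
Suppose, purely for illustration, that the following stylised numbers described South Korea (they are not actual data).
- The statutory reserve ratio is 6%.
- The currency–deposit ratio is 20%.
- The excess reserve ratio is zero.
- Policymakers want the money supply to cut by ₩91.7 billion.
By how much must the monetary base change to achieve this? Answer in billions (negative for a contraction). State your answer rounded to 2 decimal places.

The money multiplier is m = (1 + c) / (rr + c) = (1 + 0.2) / (0.06 + 0.2) ≈ 4.61538.
ΔMB = ΔM / m = (−91.7) / 4.61538 ≈ -19.8684 billion.

-19.87 billion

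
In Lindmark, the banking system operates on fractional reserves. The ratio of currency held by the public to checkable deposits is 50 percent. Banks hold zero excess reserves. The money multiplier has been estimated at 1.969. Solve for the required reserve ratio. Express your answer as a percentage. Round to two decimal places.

Using m = 1.969. Since m = (1 + c)/(c + rr + e), the denominator satisfies c + rr + e = (1 + c)/m = (1 + 0.5) / 1.969 ≈ 0.761808.
With c = 0.5 and e = 0, the required reserve ratio is 0.761808 − 0.5 − 0 = 0.261808.

26.18%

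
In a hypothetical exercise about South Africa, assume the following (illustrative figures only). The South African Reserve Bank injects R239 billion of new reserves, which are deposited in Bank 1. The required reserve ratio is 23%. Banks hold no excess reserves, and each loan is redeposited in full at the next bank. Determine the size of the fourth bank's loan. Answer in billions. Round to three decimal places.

Each bank lends a fraction (1 − rr) = 0.7700 of the deposit it receives, so Bank 4 receives 239·0.7700^3 and lends 239·0.7700^4 ≈ 84.0158 billion.

R84.016 billion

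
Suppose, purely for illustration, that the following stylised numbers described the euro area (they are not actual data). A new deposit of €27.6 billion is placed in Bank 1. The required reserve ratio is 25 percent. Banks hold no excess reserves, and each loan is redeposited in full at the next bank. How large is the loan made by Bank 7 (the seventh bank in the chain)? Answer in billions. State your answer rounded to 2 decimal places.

Each bank lends a fraction (1 − rr) = 0.7500 of the deposit it receives, so Bank 7 receives 27.6·0.7500^6 and lends 27.6·0.7500^7 ≈ 3.6842 billion.

€3.68 billion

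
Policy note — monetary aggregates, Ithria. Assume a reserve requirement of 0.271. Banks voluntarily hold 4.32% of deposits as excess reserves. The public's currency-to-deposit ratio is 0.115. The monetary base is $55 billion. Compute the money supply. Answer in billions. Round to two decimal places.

$142.88 billion

The money multiplier is m = (1 + c) / (rr + e + c) = (1 + 0.115) / (0.271 + 0.0432 + 0.115) ≈ 2.59786.
So M = m × MB = 2.59786 × 55 = 142.8823 billion.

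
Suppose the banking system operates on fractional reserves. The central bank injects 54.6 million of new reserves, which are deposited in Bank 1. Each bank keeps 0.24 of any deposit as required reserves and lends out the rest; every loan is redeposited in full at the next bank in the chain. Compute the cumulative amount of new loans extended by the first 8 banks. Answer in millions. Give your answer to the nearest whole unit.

Bank i lends (1 − rr)^i of the original deposit: Bank 1 lends 54.6·0.7600 = 41.4960, Bank 2 lends 54.6·0.7600² ≈ 31.5370, and so on.
Summing a geometric series: total = 54.6·[0.7600·(1 − 0.7600^8) / (1 − 0.7600)] ≈ 153.6556 million.

154 million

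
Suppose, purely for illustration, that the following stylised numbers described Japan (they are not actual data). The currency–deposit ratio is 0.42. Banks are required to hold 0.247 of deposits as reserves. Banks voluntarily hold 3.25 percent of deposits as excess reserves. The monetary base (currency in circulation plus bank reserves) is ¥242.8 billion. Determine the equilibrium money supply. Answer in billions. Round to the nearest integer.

¥493 billion

The money multiplier is m = (1 + c) / (rr + e + c) = (1 + 0.42) / (0.247 + 0.0325 + 0.42) ≈ 2.03.
So M = m × MB = 2.03 × 242.8 = 492.884 billion.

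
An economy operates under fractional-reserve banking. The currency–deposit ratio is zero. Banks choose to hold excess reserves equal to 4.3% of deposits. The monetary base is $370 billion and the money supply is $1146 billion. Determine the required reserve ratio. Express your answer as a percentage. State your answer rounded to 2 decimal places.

Using m = M/MB = 1146/370 ≈ 3.097297. Since m = (1 + c)/(c + rr + e), the denominator satisfies c + rr + e = (1 + c)/m = (1 + 0) / 3.097297 ≈ 0.322862.
With c = 0 and e = 0.043, the required reserve ratio is 0.322862 − 0 − 0.043 = 0.279862.

27.99%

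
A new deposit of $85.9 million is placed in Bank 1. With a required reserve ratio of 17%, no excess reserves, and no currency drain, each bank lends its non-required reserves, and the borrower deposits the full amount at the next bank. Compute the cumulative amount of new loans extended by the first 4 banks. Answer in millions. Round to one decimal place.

Bank i lends (1 − rr)^i of the original deposit: Bank 1 lends 85.9·0.8300 = 71.2970, Bank 2 lends 85.9·0.8300² ≈ 59.1765, and so on.
Summing a geometric series: total = 85.9·[0.8300·(1 − 0.8300^4) / (1 − 0.8300)] ≈ 220.3567 million.

$220.4 million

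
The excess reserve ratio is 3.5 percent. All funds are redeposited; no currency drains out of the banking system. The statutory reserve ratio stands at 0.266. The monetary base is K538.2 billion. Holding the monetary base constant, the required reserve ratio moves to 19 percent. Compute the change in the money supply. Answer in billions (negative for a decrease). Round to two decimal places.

Initially m₁ = 1 / (0.266 + 0.035) ≈ 3.322259, so M₁ = 3.322259 × 538.2 ≈ 1788.0398 billion.
After the change m₂ = 1 / (0.19 + 0.035) ≈ 4.444444, so M₂ = 4.444444 × 538.2 ≈ 2391.9998 billion.
ΔM = M₂ − M₁ = 2391.9998 − 1788.0398 = 603.96 billion.

K603.96 billion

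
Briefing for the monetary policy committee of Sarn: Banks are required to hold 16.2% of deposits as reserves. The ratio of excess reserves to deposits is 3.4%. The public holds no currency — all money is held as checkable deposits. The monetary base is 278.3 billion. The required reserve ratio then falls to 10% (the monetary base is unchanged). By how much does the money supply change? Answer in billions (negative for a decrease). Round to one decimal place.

Initially m₁ = 1 / (0.162 + 0.034) ≈ 5.10204, so M₁ = 5.10204 × 278.3 ≈ 1419.8977 billion.
After the change m₂ = 1 / (0.1 + 0.034) ≈ 7.46269, so M₂ = 7.46269 × 278.3 ≈ 2076.8666 billion.
ΔM = M₂ − M₁ = 2076.8666 − 1419.8977 = 656.9689 billion.

657.0 billion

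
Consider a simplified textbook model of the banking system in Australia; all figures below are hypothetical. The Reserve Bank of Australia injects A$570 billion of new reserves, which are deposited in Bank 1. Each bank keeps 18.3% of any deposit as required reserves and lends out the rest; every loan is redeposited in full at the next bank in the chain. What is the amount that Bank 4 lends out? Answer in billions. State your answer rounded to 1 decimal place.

A$254.0 billion

Each bank lends a fraction (1 − rr) = 0.8170 of the deposit it receives, so Bank 4 receives 570·0.8170^3 and lends 570·0.8170^4 ≈ 253.9587 billion.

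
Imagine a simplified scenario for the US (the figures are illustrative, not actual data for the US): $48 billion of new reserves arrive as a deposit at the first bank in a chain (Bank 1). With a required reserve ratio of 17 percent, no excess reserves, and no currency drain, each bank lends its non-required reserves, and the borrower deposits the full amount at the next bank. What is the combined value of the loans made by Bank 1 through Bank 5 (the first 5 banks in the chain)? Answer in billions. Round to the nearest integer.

Bank i lends (1 − rr)^i of the original deposit: Bank 1 lends 48·0.8300 = 39.8400, Bank 2 lends 48·0.8300² = 33.0672, and so on.
Summing a geometric series: total = 48·[0.8300·(1 − 0.8300^5) / (1 − 0.8300)] ≈ 142.0404 billion.

$142 billion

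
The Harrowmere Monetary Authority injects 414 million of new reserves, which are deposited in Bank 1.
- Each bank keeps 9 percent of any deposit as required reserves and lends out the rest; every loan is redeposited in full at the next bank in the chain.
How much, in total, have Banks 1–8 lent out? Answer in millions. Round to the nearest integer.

Bank i lends (1 − rr)^i of the original deposit: Bank 1 lends 414·0.9100 = 376.7400, Bank 2 lends 414·0.9100² = 342.8334, and so on.
Summing a geometric series: total = 414·[0.9100·(1 − 0.9100^8) / (1 − 0.9100)] ≈ 2217.5229 million.

2218 million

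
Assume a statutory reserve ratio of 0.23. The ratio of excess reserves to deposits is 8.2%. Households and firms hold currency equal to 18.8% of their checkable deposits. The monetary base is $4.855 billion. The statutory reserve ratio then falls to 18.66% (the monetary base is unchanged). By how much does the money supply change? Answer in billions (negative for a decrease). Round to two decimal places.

$1.10 billion

Initially m₁ = (1 + 0.188) / (0.23 + 0.082 + 0.188) = 2.3760, so M₁ = 2.3760 × 4.855 ≈ 11.5355 billion.
After the change m₂ = (1 + 0.188) / (0.1866 + 0.082 + 0.188) ≈ 2.6018, so M₂ = 2.6018 × 4.855 ≈ 12.6317 billion.
ΔM = M₂ − M₁ = 12.6317 − 11.5355 = 1.0962 billion.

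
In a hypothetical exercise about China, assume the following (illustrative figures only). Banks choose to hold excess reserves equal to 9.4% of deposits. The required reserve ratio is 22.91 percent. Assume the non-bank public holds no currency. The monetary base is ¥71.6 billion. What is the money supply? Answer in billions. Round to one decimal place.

The money multiplier is m = 1 / (rr + e) = 1 / (0.2291 + 0.094) ≈ 3.0950.
So M = m × MB = 3.0950 × 71.6 = 221.602 billion.

¥221.6 billion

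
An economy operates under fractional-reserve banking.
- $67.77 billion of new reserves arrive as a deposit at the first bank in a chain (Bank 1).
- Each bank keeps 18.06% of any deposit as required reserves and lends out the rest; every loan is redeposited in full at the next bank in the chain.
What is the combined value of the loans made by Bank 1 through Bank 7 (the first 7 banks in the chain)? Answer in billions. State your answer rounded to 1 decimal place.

$231.2 billion

Bank i lends (1 − rr)^i of the original deposit: Bank 1 lends 67.77·0.8194 ≈ 55.5307, Bank 2 lends 67.77·0.8194² ≈ 45.5019, and so on.
Summing a geometric series: total = 67.77·[0.8194·(1 − 0.8194^7) / (1 − 0.8194)] ≈ 231.2208 billion.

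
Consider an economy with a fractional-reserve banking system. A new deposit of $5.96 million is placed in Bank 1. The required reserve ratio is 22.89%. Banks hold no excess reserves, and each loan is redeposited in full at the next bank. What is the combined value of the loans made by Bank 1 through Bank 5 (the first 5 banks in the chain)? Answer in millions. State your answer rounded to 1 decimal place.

Bank i lends (1 − rr)^i of the original deposit: Bank 1 lends 5.96·0.7711 ≈ 4.5958, Bank 2 lends 5.96·0.7711² ≈ 3.5438, and so on.
Summing a geometric series: total = 5.96·[0.7711·(1 − 0.7711^5) / (1 − 0.7711)] ≈ 14.6041 million.

$14.6 million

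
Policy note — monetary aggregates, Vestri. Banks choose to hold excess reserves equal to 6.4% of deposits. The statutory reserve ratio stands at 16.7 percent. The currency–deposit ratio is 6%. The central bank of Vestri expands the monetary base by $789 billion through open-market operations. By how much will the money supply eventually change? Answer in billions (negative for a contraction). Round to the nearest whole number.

$2874 billion

The money multiplier is m = (1 + c) / (rr + e + c) = (1 + 0.06) / (0.167 + 0.064 + 0.06) ≈ 3.6426.
The purchase adds 789 billion of base, so ΔM = m × ΔMB = 3.6426 × (+789) = 2874.0114 billion.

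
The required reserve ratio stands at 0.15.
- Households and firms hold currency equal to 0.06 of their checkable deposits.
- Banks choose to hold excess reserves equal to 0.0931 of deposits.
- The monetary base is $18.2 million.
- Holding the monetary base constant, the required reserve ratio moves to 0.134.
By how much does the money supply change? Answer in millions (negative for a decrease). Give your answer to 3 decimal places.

Initially m₁ = (1 + 0.06) / (0.15 + 0.0931 + 0.06) ≈ 3.497196, so M₁ = 3.497196 × 18.2 ≈ 63.649 million.
After the change m₂ = (1 + 0.06) / (0.134 + 0.0931 + 0.06) ≈ 3.692093, so M₂ = 3.692093 × 18.2 ≈ 67.1961 million.
ΔM = M₂ − M₁ = 67.1961 − 63.649 = 3.5471 million.

$3.547 million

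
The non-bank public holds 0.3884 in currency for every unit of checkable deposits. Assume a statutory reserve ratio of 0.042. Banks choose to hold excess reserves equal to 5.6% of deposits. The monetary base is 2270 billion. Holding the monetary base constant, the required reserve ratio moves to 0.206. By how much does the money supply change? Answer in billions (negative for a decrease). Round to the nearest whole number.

-1634 billion

Initially m₁ = (1 + 0.3884) / (0.042 + 0.056 + 0.3884) ≈ 2.85444, so M₁ = 2.85444 × 2270 = 6479.5788 billion.
After the change m₂ = (1 + 0.3884) / (0.206 + 0.056 + 0.3884) ≈ 2.13469, so M₂ = 2.13469 × 2270 = 4845.7463 billion.
ΔM = M₂ − M₁ = 4845.7463 − 6479.5788 = -1633.8325 billion.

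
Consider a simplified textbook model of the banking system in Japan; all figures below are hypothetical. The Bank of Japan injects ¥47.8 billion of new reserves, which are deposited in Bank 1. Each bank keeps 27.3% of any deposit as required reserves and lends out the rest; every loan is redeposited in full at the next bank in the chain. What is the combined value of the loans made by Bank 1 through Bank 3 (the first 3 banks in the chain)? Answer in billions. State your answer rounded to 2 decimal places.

Bank i lends (1 − rr)^i of the original deposit: Bank 1 lends 47.8·0.7270 = 34.7506, Bank 2 lends 47.8·0.7270² ≈ 25.2637, and so on.
Summing a geometric series: total = 47.8·[0.7270·(1 − 0.7270^3) / (1 − 0.7270)] ≈ 78.3810 billion.

¥78.38 billion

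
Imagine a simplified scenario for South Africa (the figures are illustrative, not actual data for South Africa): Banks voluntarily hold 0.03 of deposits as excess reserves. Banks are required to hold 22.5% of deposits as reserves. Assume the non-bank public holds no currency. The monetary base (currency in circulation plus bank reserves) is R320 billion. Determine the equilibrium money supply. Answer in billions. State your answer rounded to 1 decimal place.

R1254.9 billion

The money multiplier is m = 1 / (rr + e) = 1 / (0.225 + 0.03) ≈ 3.92157.
So M = m × MB = 3.92157 × 320 = 1254.9024 billion.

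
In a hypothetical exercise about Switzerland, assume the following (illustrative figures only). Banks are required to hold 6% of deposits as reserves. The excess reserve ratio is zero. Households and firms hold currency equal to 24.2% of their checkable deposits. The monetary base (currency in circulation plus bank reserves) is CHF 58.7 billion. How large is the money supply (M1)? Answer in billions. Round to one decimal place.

CHF 241.4 billion

The money multiplier is m = (1 + c) / (rr + c) = (1 + 0.242) / (0.06 + 0.242) ≈ 4.1126.
So M = m × MB = 4.1126 × 58.7 ≈ 241.4096 billion.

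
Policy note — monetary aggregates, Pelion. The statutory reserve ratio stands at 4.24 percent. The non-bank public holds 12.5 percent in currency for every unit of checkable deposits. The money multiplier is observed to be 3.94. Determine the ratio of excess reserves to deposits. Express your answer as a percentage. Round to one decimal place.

11.8%

Using m = 3.94. Since m = (1 + c)/(c + rr + e), the denominator satisfies c + rr + e = (1 + c)/m = (1 + 0.125) / 3.94 ≈ 0.285533.
With c = 0.125 and rr = 0.0424, the ratio of excess reserves to deposits is 0.285533 − 0.125 − 0.0424 = 0.118133.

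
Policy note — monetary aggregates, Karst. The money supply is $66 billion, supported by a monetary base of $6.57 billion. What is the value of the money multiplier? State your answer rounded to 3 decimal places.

The money multiplier is m = M / MB = 66 / 6.57 ≈ 10.04566.

10.046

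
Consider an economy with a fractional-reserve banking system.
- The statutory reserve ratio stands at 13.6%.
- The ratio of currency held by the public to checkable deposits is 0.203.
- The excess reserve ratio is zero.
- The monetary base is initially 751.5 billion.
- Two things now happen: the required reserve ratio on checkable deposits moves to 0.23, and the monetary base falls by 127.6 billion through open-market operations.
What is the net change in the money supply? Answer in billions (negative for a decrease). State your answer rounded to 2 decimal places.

Before: m₁ = (1 + 0.203) / (0.136 + 0.203) ≈ 3.548673, MB₁ = 751.5, so M₁ = 3.548673 × 751.5 ≈ 2666.8278 billion.
After: m₂ = (1 + 0.203) / (0.23 + 0.203) ≈ 2.778291, MB₂ = 751.5 − 127.6 = 623.9, so M₂ = 2.778291 × 623.9 ≈ 1733.3758 billion.
ΔM = M₂ − M₁ = 1733.3758 − 2666.8278 = -933.452 billion.

-933.45 billion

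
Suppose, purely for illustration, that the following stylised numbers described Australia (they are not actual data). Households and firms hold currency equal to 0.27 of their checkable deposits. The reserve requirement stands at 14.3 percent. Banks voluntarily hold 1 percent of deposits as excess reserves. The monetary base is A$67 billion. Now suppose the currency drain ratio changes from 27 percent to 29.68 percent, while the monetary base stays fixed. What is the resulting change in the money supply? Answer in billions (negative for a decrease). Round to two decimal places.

Initially m₁ = (1 + 0.27) / (0.143 + 0.01 + 0.27) ≈ 3.00236, so M₁ = 3.00236 × 67 ≈ 201.1581 billion.
After the change m₂ = (1 + 0.2968) / (0.143 + 0.01 + 0.2968) ≈ 2.88306, so M₂ = 2.88306 × 67 ≈ 193.165 billion.
ΔM = M₂ − M₁ = 193.165 − 201.1581 = -7.9931 billion.

-7.99 billion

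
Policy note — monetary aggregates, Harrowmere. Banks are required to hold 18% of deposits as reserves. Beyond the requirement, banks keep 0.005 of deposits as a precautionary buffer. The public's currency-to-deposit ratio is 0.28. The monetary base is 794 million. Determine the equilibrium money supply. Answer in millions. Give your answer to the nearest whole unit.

2186 million

The money multiplier is m = (1 + c) / (rr + e + c) = (1 + 0.28) / (0.18 + 0.005 + 0.28) ≈ 2.7527.
So M = m × MB = 2.7527 × 794 = 2185.6438 million.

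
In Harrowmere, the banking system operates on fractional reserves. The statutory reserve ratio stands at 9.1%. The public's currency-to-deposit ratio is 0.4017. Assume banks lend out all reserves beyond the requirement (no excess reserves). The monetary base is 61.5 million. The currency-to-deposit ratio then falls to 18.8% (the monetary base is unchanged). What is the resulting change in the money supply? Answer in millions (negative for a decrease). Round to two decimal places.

Initially m₁ = (1 + 0.4017) / (0.091 + 0.4017) ≈ 2.84494, so M₁ = 2.84494 × 61.5 ≈ 174.9638 million.
After the change m₂ = (1 + 0.188) / (0.091 + 0.188) ≈ 4.25806, so M₂ = 4.25806 × 61.5 ≈ 261.8707 million.
ΔM = M₂ − M₁ = 261.8707 − 174.9638 = 86.9069 million.

86.91 million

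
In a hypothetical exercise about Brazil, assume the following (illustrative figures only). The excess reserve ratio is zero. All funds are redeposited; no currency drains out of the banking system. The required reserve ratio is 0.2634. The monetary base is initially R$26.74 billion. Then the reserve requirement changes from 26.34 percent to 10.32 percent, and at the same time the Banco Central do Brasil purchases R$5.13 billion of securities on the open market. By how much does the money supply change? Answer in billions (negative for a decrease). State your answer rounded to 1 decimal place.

R$207.3 billion

Before: m₁ = 1 / (0.2634) ≈ 3.7965, MB₁ = 26.74, so M₁ = 3.7965 × 26.74 ≈ 101.5184 billion.
After: m₂ = 1 / (0.1032) ≈ 9.6899, MB₂ = 26.74 + 5.13 = 31.87, so M₂ = 9.6899 × 31.87 ≈ 308.8171 billion.
ΔM = M₂ − M₁ = 308.8171 − 101.5184 = 207.2987 billion.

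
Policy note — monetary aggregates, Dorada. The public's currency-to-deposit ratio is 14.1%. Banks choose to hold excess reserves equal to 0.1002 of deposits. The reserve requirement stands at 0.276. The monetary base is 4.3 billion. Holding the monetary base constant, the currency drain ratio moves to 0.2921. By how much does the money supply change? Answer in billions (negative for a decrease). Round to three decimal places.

Initially m₁ = (1 + 0.141) / (0.276 + 0.1002 + 0.141) ≈ 2.20611, so M₁ = 2.20611 × 4.3 ≈ 9.4863 billion.
After the change m₂ = (1 + 0.2921) / (0.276 + 0.1002 + 0.2921) ≈ 1.93341, so M₂ = 1.93341 × 4.3 ≈ 8.3137 billion.
ΔM = M₂ − M₁ = 8.3137 − 9.4863 = -1.1726 billion.

-1.173 billion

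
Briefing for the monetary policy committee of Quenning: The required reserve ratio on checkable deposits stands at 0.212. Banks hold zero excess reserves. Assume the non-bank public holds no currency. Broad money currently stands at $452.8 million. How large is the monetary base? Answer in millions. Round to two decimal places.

With no currency drain and no excess reserves, the money multiplier is m = 1/rr = 1/0.212 ≈ 4.716981.
The monetary base is MB = M / m = 452.8 / 4.716981 ≈ 95.9936 million.

$95.99 million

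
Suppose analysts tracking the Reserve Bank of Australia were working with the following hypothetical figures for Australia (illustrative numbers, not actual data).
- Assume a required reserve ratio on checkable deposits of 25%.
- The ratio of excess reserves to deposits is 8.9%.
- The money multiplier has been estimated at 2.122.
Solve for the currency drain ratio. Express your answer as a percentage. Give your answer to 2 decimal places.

Using m = 2.122. From m = (1 + c)/(c + rr + e), rearranging gives 1 + c = m·(c + rr + e), so c·(1 − m) = m·(rr + e) − 1.
Hence c = [m·(rr + e) − 1]/(1 − m) = [2.122 × (0.25 + 0.089) − 1] / (1 − 2.122) ≈ 0.250127.

25.01%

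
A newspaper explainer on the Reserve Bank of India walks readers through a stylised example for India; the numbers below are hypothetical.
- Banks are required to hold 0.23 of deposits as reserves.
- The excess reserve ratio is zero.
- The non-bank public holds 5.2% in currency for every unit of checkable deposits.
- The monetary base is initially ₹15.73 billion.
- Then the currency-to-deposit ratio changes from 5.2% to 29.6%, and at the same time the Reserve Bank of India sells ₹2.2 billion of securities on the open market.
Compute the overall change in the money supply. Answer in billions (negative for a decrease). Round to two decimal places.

Before: m₁ = (1 + 0.052) / (0.23 + 0.052) ≈ 3.73050, MB₁ = 15.73, so M₁ = 3.73050 × 15.73 ≈ 58.6808 billion.
After: m₂ = (1 + 0.296) / (0.23 + 0.296) ≈ 2.46388, MB₂ = 15.73 − 2.2 = 13.53, so M₂ = 2.46388 × 13.53 ≈ 33.3363 billion.
ΔM = M₂ − M₁ = 33.3363 − 58.6808 = -25.3445 billion.

-25.34 billion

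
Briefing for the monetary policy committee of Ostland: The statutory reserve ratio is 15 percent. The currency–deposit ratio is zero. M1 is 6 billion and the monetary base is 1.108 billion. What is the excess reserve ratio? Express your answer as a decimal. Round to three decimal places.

0.035

Using m = M/MB = 6/1.108 ≈ 5.415162. Since m = (1 + c)/(c + rr + e), the denominator satisfies c + rr + e = (1 + c)/m = (1 + 0) / 5.415162 ≈ 0.184667.
With c = 0 and rr = 0.15, the excess reserve ratio is 0.184667 − 0 − 0.15 = 0.034667.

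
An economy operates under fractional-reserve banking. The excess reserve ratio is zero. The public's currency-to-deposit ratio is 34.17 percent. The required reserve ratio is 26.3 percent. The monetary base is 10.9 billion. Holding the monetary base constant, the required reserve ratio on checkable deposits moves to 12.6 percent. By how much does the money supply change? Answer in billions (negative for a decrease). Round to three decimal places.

Initially m₁ = (1 + 0.3417) / (0.263 + 0.3417) ≈ 2.218786, so M₁ = 2.218786 × 10.9 ≈ 24.1848 billion.
After the change m₂ = (1 + 0.3417) / (0.126 + 0.3417) ≈ 2.868719, so M₂ = 2.868719 × 10.9 ≈ 31.269 billion.
ΔM = M₂ − M₁ = 31.269 − 24.1848 = 7.0842 billion.

7.084 billion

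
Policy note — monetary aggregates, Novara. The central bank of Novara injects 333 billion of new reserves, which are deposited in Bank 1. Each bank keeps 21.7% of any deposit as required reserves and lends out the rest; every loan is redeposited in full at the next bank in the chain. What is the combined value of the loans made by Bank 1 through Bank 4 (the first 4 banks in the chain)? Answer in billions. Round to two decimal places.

Bank i lends (1 − rr)^i of the original deposit: Bank 1 lends 333·0.7830 = 260.7390, Bank 2 lends 333·0.7830² ≈ 204.1586, and so on.
Summing a geometric series: total = 333·[0.7830·(1 − 0.7830^4) / (1 − 0.7830)] ≈ 749.9213 billion.

749.92 billion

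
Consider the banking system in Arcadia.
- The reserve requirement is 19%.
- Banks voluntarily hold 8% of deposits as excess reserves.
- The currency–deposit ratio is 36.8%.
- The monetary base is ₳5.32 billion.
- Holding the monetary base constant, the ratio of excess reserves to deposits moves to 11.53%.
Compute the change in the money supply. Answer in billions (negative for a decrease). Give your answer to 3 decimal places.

-0.598 billion

Initially m₁ = (1 + 0.368) / (0.19 + 0.08 + 0.368) ≈ 2.14420, so M₁ = 2.14420 × 5.32 ≈ 11.4071 billion.
After the change m₂ = (1 + 0.368) / (0.19 + 0.1153 + 0.368) ≈ 2.03178, so M₂ = 2.03178 × 5.32 ≈ 10.8091 billion.
ΔM = M₂ − M₁ = 10.8091 − 11.4071 = -0.598 billion.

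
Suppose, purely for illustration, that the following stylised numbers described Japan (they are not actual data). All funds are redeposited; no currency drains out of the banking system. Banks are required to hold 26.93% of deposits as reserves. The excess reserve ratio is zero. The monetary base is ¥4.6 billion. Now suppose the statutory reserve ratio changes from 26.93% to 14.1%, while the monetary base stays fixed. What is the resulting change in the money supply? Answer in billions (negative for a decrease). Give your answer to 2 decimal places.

Initially m₁ = 1 / (0.2693) ≈ 3.7133, so M₁ = 3.7133 × 4.6 ≈ 17.0812 billion.
After the change m₂ = 1 / (0.141) ≈ 7.0922, so M₂ = 7.0922 × 4.6 ≈ 32.6241 billion.
ΔM = M₂ − M₁ = 32.6241 − 17.0812 = 15.5429 billion.

¥15.54 billion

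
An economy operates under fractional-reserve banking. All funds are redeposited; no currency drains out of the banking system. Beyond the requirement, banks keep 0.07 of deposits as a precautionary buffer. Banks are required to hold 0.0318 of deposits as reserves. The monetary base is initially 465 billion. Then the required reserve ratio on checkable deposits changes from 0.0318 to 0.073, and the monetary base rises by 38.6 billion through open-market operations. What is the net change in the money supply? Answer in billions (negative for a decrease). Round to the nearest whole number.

Before: m₁ = 1 / (0.0318 + 0.07) ≈ 9.8232, MB₁ = 465, so M₁ = 9.8232 × 465 = 4567.788 billion.
After: m₂ = 1 / (0.073 + 0.07) ≈ 6.9930, MB₂ = 465 + 38.6 = 503.6, so M₂ = 6.9930 × 503.6 = 3521.6748 billion.
ΔM = M₂ − M₁ = 3521.6748 − 4567.788 = -1046.1132 billion.

-1046 billion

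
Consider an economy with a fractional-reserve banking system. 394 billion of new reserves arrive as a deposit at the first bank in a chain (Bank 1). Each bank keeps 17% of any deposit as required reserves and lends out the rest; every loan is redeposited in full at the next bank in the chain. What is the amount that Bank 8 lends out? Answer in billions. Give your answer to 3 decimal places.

88.740 billion

Each bank lends a fraction (1 − rr) = 0.8300 of the deposit it receives, so Bank 8 receives 394·0.8300^7 and lends 394·0.8300^8 ≈ 88.7403 billion.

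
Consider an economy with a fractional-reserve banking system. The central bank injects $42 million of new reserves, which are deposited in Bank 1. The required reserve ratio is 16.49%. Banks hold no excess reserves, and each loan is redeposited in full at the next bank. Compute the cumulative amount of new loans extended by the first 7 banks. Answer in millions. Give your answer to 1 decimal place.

$152.5 million

Bank i lends (1 − rr)^i of the original deposit: Bank 1 lends 42·0.8351 = 35.0742, Bank 2 lends 42·0.8351² ≈ 29.2905, and so on.
Summing a geometric series: total = 42·[0.8351·(1 − 0.8351^7) / (1 − 0.8351)] ≈ 152.4527 million.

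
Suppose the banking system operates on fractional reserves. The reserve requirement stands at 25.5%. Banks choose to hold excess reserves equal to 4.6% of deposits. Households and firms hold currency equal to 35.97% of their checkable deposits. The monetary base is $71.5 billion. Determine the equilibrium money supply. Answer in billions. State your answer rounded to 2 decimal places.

The money multiplier is m = (1 + c) / (rr + e + c) = (1 + 0.3597) / (0.255 + 0.046 + 0.3597) ≈ 2.05797.
So M = m × MB = 2.05797 × 71.5 ≈ 147.1449 billion.

$147.14 billion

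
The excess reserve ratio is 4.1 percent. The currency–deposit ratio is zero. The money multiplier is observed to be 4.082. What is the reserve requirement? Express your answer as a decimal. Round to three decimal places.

Using m = 4.082. Since m = (1 + c)/(c + rr + e), the denominator satisfies c + rr + e = (1 + c)/m = (1 + 0) / 4.082 ≈ 0.244978.
With c = 0 and e = 0.041, the reserve requirement is 0.244978 − 0 − 0.041 = 0.203978.

0.204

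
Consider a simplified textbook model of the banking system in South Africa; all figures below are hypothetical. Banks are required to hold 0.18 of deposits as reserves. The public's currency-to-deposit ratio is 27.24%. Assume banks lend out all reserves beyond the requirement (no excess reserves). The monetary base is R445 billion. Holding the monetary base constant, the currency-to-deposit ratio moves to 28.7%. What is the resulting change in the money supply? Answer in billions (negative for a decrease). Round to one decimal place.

-25.2 billion

Initially m₁ = (1 + 0.2724) / (0.18 + 0.2724) ≈ 2.81256, so M₁ = 2.81256 × 445 = 1251.5892 billion.
After the change m₂ = (1 + 0.287) / (0.18 + 0.287) ≈ 2.75589, so M₂ = 2.75589 × 445 ≈ 1226.371 billion.
ΔM = M₂ − M₁ = 1226.371 − 1251.5892 = -25.2182 billion.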